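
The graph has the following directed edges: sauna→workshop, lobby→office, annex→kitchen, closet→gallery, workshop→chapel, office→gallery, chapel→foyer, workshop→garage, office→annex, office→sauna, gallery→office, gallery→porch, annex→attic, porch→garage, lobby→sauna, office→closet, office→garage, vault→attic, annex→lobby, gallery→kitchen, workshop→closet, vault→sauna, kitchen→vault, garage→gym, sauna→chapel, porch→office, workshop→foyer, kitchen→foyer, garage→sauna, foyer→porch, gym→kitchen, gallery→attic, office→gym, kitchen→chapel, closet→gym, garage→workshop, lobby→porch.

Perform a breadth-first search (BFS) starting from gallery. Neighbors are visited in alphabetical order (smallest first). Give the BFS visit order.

Visit gallery; enqueue attic, kitchen, office, porch → queue [attic, kitchen, office, porch]
Visit attic → queue [kitchen, office, porch]
Visit kitchen; enqueue chapel, foyer, vault → queue [office, porch, chapel, foyer, vault]
Visit office; enqueue annex, closet, garage, gym, sauna → queue [porch, chapel, foyer, vault, annex, closet, garage, gym, sauna]
Visit porch → queue [chapel, foyer, vault, annex, closet, garage, gym, sauna]
Visit chapel → queue [foyer, vault, annex, closet, garage, gym, sauna]
Visit foyer → queue [vault, annex, closet, garage, gym, sauna]
Visit vault → queue [annex, closet, garage, gym, sauna]
Visit annex; enqueue lobby → queue [closet, garage, gym, sauna, lobby]
Visit closet → queue [garage, gym, sauna, lobby]
Visit garage; enqueue workshop → queue [gym, sauna, lobby, workshop]
Visit gym → queue [sauna, lobby, workshop]
Visit sauna → queue [lobby, workshop]
Visit lobby → queue [workshop]
Visit workshop → queue []

gallery, attic, kitchen, office, porch, chapel, foyer, vault, annex, closet, garage, gym, sauna, lobby, workshop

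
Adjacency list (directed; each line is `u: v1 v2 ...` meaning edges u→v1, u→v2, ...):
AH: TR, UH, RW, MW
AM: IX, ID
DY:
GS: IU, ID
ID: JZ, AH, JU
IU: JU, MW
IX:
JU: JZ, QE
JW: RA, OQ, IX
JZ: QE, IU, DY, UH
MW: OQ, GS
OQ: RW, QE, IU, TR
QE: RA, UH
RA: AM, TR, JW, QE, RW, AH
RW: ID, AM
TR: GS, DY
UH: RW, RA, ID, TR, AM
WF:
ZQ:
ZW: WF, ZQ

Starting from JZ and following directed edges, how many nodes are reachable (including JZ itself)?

BFS from JZ visits: JZ, DY, IU, QE, UH, JU, MW, RA, AM, ID, RW, TR, GS, OQ, AH, JW, IX
Reachable nodes: 17 of 20 total.

17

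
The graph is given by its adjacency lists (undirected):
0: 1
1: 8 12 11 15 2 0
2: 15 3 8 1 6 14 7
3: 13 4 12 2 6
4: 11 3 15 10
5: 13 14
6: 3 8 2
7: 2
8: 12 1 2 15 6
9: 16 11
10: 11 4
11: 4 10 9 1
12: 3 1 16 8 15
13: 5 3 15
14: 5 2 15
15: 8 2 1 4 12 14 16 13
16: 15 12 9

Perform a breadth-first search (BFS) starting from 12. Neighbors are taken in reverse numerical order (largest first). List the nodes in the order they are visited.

12, 16, 15, 8, 3, 1, 9, 14, 13, 4, 2, 6, 11, 0, 5, 10, 7

Visit 12; enqueue 16, 15, 8, 3, 1 → queue [16, 15, 8, 3, 1]
Visit 16; enqueue 9 → queue [15, 8, 3, 1, 9]
Visit 15; enqueue 14, 13, 4, 2 → queue [8, 3, 1, 9, 14, 13, 4, 2]
Visit 8; enqueue 6 → queue [3, 1, 9, 14, 13, 4, 2, 6]
Visit 3 → queue [1, 9, 14, 13, 4, 2, 6]
Visit 1; enqueue 11, 0 → queue [9, 14, 13, 4, 2, 6, 11, 0]
Visit 9 → queue [14, 13, 4, 2, 6, 11, 0]
Visit 14; enqueue 5 → queue [13, 4, 2, 6, 11, 0, 5]
Visit 13 → queue [4, 2, 6, 11, 0, 5]
Visit 4; enqueue 10 → queue [2, 6, 11, 0, 5, 10]
Visit 2; enqueue 7 → queue [6, 11, 0, 5, 10, 7]
Visit 6 → queue [11, 0, 5, 10, 7]
Visit 11 → queue [0, 5, 10, 7]
Visit 0 → queue [5, 10, 7]
Visit 5 → queue [10, 7]
Visit 10 → queue [7]
Visit 7 → queue []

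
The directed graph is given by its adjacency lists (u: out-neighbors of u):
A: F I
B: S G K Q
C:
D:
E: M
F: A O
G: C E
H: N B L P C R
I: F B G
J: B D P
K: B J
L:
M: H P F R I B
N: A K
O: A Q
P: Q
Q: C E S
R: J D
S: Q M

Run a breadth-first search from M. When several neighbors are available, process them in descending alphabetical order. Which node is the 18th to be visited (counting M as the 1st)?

Visit M; enqueue R, P, I, H, F, B → queue [R, P, I, H, F, B]
Visit R; enqueue J, D → queue [P, I, H, F, B, J, D]
Visit P; enqueue Q → queue [I, H, F, B, J, D, Q]
Visit I; enqueue G → queue [H, F, B, J, D, Q, G]
Visit H; enqueue N, L, C → queue [F, B, J, D, Q, G, N, L, C]
Visit F; enqueue O, A → queue [B, J, D, Q, G, N, L, C, O, A]
Visit B; enqueue S, K → queue [J, D, Q, G, N, L, C, O, A, S, K]
Visit J → queue [D, Q, G, N, L, C, O, A, S, K]
Visit D → queue [Q, G, N, L, C, O, A, S, K]
Visit Q; enqueue E → queue [G, N, L, C, O, A, S, K, E]
Visit G → queue [N, L, C, O, A, S, K, E]
Visit N → queue [L, C, O, A, S, K, E]
Visit L → queue [C, O, A, S, K, E]
Visit C → queue [O, A, S, K, E]
Visit O → queue [A, S, K, E]
Visit A → queue [S, K, E]
Visit S → queue [K, E]
Visit K → queue [E]
Visit E → queue []

Visit order: M, R, P, I, H, F, B, J, D, Q, G, N, L, C, O, A, S, K, E

K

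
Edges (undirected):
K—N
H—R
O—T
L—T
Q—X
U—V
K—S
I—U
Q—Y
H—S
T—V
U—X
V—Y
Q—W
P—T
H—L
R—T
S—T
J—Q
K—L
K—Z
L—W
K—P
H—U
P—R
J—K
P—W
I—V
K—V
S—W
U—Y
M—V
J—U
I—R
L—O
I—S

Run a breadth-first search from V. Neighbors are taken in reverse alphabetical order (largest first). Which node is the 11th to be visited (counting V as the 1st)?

Visit V; enqueue Y, U, T, M, K, I → queue [Y, U, T, M, K, I]
Visit Y; enqueue Q → queue [U, T, M, K, I, Q]
Visit U; enqueue X, J, H → queue [T, M, K, I, Q, X, J, H]
Visit T; enqueue S, R, P, O, L → queue [M, K, I, Q, X, J, H, S, R, P, O, L]
Visit M → queue [K, I, Q, X, J, H, S, R, P, O, L]
Visit K; enqueue Z, N → queue [I, Q, X, J, H, S, R, P, O, L, Z, N]
Visit I → queue [Q, X, J, H, S, R, P, O, L, Z, N]
Visit Q; enqueue W → queue [X, J, H, S, R, P, O, L, Z, N, W]
Visit X → queue [J, H, S, R, P, O, L, Z, N, W]
Visit J → queue [H, S, R, P, O, L, Z, N, W]
Visit H → queue [S, R, P, O, L, Z, N, W]
Visit S → queue [R, P, O, L, Z, N, W]
Visit R → queue [P, O, L, Z, N, W]
Visit P → queue [O, L, Z, N, W]
Visit O → queue [L, Z, N, W]
Visit L → queue [Z, N, W]
Visit Z → queue [N, W]
Visit N → queue [W]
Visit W → queue []

Visit order: V, Y, U, T, M, K, I, Q, X, J, H, S, R, P, O, L, Z, N, W

H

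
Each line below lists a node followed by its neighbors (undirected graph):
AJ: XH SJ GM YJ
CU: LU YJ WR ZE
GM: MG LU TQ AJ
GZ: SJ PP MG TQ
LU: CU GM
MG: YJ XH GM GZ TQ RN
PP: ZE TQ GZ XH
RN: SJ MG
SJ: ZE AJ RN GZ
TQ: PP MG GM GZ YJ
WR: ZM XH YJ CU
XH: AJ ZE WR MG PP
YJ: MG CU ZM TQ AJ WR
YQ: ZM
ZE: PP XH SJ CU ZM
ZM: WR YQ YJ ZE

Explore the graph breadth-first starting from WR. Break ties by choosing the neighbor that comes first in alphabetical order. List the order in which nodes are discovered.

WR -> CU -> XH -> YJ -> ZM -> LU -> ZE -> AJ -> MG -> PP -> TQ -> YQ -> GM -> SJ -> GZ -> RN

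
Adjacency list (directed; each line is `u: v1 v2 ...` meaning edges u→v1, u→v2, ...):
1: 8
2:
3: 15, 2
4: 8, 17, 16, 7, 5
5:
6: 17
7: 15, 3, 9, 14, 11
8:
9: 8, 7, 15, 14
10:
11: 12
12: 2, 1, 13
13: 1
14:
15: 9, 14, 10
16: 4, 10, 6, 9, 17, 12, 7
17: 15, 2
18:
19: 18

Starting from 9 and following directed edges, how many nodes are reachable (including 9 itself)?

BFS from 9 visits: 9, 15, 14, 8, 7, 10, 11, 3, 12, 2, 13, 1
Reachable nodes: 12 of 19 total.

12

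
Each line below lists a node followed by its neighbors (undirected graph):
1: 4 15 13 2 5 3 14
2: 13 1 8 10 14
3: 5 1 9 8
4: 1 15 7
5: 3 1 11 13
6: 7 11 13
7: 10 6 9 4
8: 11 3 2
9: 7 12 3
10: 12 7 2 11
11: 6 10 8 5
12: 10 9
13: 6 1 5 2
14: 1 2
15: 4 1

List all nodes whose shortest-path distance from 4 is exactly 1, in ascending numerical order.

1, 7, 15

Level 0: 4
Level 1: 1, 7, 15
Level 2: 2, 3, 5, 6, 9, 10, 13, 14
Level 3: 8, 11, 12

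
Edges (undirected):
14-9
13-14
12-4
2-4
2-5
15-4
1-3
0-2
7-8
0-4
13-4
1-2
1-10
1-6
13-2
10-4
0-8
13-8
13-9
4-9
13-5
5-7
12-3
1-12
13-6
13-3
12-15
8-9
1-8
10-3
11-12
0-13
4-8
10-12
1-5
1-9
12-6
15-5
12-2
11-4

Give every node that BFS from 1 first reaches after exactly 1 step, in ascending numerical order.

2, 3, 5, 6, 8, 9, 10, 12

Level 0: 1
Level 1: 2, 3, 5, 6, 8, 9, 10, 12
Level 2: 0, 4, 7, 11, 13, 14, 15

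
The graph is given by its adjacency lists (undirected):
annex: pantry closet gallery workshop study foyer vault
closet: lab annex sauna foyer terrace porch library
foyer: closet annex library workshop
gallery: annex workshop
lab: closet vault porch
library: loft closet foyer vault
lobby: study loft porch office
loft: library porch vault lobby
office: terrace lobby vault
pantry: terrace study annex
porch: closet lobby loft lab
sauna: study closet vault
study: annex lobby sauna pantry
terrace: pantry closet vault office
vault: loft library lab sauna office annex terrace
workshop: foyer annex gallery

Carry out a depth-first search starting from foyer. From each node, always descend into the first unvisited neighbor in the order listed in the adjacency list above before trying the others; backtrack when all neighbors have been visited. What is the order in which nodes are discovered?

foyer -> closet -> lab -> vault -> loft -> library -> porch -> lobby -> study -> annex -> pantry -> terrace -> office -> gallery -> workshop -> sauna

Visit foyer
foyer → closet
closet → lab
lab → vault
vault → loft
loft → library
loft → porch
porch → lobby
lobby → study
study → annex
annex → pantry
pantry → terrace
terrace → office
annex → gallery
gallery → workshop
study → sauna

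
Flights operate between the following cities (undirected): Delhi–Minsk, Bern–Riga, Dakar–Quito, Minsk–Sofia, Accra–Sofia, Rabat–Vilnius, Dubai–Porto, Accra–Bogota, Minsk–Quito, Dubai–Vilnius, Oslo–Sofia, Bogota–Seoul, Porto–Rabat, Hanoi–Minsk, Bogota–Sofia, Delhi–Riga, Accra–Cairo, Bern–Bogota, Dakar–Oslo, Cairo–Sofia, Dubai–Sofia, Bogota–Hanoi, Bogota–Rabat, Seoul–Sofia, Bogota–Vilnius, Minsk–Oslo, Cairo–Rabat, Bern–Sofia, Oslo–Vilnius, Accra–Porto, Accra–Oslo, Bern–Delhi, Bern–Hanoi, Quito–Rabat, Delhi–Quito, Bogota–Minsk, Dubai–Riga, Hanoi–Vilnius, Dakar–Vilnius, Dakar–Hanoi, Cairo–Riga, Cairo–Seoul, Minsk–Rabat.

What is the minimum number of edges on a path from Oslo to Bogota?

Level 0: Oslo
Level 1: Accra, Dakar, Minsk, Sofia, Vilnius
Level 2: Bern, Bogota, Cairo, Delhi, Dubai, Hanoi, Porto, Quito, Rabat, Seoul
Level 3: Riga
Bogota first appears at level 2.

2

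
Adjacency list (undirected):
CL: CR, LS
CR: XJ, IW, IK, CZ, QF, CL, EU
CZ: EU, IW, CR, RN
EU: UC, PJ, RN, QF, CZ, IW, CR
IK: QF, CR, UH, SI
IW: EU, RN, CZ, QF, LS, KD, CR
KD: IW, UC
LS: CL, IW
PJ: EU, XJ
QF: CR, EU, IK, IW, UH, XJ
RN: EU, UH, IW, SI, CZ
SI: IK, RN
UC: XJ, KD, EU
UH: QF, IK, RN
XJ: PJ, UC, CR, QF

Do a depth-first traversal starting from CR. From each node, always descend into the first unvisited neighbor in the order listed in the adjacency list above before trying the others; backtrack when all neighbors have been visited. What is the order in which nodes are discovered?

CR, XJ, PJ, EU, UC, KD, IW, RN, UH, QF, IK, SI, CZ, LS, CL

Visit CR
CR → XJ
XJ → PJ
PJ → EU
EU → UC
UC → KD
KD → IW
IW → RN
RN → UH
UH → QF
QF → IK
IK → SI
RN → CZ
IW → LS
LS → CL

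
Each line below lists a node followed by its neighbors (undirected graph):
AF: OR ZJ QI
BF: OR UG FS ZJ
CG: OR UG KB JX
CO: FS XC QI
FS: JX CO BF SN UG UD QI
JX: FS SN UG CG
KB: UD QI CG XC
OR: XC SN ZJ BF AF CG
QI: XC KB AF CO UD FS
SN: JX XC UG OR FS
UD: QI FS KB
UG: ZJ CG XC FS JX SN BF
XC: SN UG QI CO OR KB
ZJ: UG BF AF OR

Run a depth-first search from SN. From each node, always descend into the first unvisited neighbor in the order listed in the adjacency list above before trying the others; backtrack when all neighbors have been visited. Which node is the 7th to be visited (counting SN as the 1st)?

ZJ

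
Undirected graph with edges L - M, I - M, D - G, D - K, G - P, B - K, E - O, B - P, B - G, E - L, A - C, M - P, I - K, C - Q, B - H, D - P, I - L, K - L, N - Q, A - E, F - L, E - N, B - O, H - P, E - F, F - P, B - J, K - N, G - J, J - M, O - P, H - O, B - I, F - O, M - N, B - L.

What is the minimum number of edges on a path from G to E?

3

Level 0: G
Level 1: B, D, J, P
Level 2: F, H, I, K, L, M, O
Level 3: E, N
Level 4: A, Q
Level 5: C
E first appears at level 3.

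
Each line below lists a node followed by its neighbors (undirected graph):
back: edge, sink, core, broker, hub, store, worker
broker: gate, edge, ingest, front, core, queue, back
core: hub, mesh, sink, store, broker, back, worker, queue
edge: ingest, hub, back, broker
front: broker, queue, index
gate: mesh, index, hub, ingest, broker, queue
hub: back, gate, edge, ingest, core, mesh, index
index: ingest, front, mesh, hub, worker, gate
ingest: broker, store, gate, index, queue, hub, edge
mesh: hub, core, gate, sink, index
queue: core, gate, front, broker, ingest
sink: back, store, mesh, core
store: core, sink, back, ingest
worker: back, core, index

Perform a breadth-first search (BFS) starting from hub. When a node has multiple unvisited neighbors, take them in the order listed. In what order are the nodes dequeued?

Visit hub; enqueue back, gate, edge, ingest, core, mesh, index → queue [back, gate, edge, ingest, core, mesh, index]
Visit back; enqueue sink, broker, store, worker → queue [gate, edge, ingest, core, mesh, index, sink, broker, store, worker]
Visit gate; enqueue queue → queue [edge, ingest, core, mesh, index, sink, broker, store, worker, queue]
Visit edge → queue [ingest, core, mesh, index, sink, broker, store, worker, queue]
Visit ingest → queue [core, mesh, index, sink, broker, store, worker, queue]
Visit core → queue [mesh, index, sink, broker, store, worker, queue]
Visit mesh → queue [index, sink, broker, store, worker, queue]
Visit index; enqueue front → queue [sink, broker, store, worker, queue, front]
Visit sink → queue [broker, store, worker, queue, front]
Visit broker → queue [store, worker, queue, front]
Visit store → queue [worker, queue, front]
Visit worker → queue [queue, front]
Visit queue → queue [front]
Visit front → queue []

hub, back, gate, edge, ingest, core, mesh, index, sink, broker, store, worker, queue, front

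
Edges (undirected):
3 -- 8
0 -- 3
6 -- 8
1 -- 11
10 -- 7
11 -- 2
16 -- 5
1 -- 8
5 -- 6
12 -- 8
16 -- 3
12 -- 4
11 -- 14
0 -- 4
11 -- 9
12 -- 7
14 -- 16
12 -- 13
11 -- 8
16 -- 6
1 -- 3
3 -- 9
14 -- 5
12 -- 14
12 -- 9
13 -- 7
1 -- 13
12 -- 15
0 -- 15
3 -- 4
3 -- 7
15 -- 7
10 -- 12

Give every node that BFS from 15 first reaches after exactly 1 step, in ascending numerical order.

0, 7, 12

Level 0: 15
Level 1: 0, 7, 12
Level 2: 3, 4, 8, 9, 10, 13, 14
Level 3: 1, 5, 6, 11, 16
Level 4: 2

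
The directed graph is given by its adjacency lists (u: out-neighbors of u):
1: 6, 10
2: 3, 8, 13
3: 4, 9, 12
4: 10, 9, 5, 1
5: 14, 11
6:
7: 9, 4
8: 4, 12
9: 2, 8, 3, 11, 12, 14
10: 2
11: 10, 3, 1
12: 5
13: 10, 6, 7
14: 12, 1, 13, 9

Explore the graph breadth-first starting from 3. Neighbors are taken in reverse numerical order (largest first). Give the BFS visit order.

3, 12, 9, 4, 5, 14, 11, 8, 2, 10, 1, 13, 6, 7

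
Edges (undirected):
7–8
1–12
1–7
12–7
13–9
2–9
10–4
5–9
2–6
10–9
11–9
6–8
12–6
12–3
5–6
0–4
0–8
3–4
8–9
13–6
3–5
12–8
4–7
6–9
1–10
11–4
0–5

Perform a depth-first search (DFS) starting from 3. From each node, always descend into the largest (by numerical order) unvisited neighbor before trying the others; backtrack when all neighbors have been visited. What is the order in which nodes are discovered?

3, 12, 8, 9, 13, 6, 5, 0, 4, 11, 10, 1, 7, 2

Visit 3
3 → 12
12 → 8
8 → 9
9 → 13
13 → 6
6 → 5
5 → 0
0 → 4
4 → 11
4 → 10
10 → 1
1 → 7
6 → 2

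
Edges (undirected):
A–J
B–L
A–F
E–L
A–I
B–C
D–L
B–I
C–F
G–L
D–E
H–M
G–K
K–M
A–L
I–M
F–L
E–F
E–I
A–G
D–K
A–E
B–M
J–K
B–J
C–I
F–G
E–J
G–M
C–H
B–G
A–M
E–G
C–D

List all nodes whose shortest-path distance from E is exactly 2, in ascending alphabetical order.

B, C, K, M

Level 0: E
Level 1: A, D, F, G, I, J, L
Level 2: B, C, K, M
Level 3: H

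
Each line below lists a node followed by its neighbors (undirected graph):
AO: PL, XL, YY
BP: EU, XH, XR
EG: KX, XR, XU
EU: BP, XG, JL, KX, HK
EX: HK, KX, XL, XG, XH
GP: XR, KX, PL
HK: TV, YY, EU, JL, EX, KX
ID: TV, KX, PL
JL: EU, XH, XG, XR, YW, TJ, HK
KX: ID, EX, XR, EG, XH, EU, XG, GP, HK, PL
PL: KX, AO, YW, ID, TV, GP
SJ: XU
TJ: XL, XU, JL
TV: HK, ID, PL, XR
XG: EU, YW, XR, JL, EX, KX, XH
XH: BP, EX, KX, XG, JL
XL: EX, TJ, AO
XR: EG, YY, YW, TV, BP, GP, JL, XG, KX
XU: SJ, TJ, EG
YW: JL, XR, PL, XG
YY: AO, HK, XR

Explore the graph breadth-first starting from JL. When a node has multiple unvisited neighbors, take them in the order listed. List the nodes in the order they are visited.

JL EU XH XG XR YW TJ HK BP KX EX EG YY TV GP PL XL XU ID AO SJ

Visit JL; enqueue EU, XH, XG, XR, YW, TJ, HK → queue [EU, XH, XG, XR, YW, TJ, HK]
Visit EU; enqueue BP, KX → queue [XH, XG, XR, YW, TJ, HK, BP, KX]
Visit XH; enqueue EX → queue [XG, XR, YW, TJ, HK, BP, KX, EX]
Visit XG → queue [XR, YW, TJ, HK, BP, KX, EX]
Visit XR; enqueue EG, YY, TV, GP → queue [YW, TJ, HK, BP, KX, EX, EG, YY, TV, GP]
Visit YW; enqueue PL → queue [TJ, HK, BP, KX, EX, EG, YY, TV, GP, PL]
Visit TJ; enqueue XL, XU → queue [HK, BP, KX, EX, EG, YY, TV, GP, PL, XL, XU]
Visit HK → queue [BP, KX, EX, EG, YY, TV, GP, PL, XL, XU]
Visit BP → queue [KX, EX, EG, YY, TV, GP, PL, XL, XU]
Visit KX; enqueue ID → queue [EX, EG, YY, TV, GP, PL, XL, XU, ID]
Visit EX → queue [EG, YY, TV, GP, PL, XL, XU, ID]
Visit EG → queue [YY, TV, GP, PL, XL, XU, ID]
Visit YY; enqueue AO → queue [TV, GP, PL, XL, XU, ID, AO]
Visit TV → queue [GP, PL, XL, XU, ID, AO]
Visit GP → queue [PL, XL, XU, ID, AO]
Visit PL → queue [XL, XU, ID, AO]
Visit XL → queue [XU, ID, AO]
Visit XU; enqueue SJ → queue [ID, AO, SJ]
Visit ID → queue [AO, SJ]
Visit AO → queue [SJ]
Visit SJ → queue []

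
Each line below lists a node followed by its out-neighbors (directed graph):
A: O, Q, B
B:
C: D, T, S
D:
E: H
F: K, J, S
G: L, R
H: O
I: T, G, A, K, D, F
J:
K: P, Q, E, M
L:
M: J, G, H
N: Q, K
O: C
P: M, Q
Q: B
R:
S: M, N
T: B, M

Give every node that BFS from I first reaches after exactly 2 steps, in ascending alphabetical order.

B, E, J, L, M, O, P, Q, R, S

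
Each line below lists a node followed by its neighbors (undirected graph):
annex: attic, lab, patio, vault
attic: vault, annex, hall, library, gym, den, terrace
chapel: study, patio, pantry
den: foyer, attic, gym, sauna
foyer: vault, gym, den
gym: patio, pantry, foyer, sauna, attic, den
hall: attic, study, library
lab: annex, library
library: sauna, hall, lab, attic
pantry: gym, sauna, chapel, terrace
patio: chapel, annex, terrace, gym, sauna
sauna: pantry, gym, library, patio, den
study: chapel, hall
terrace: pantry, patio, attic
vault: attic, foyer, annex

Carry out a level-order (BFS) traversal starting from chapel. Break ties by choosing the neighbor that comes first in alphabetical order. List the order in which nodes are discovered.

Visit chapel; enqueue pantry, patio, study → queue [pantry, patio, study]
Visit pantry; enqueue gym, sauna, terrace → queue [patio, study, gym, sauna, terrace]
Visit patio; enqueue annex → queue [study, gym, sauna, terrace, annex]
Visit study; enqueue hall → queue [gym, sauna, terrace, annex, hall]
Visit gym; enqueue attic, den, foyer → queue [sauna, terrace, annex, hall, attic, den, foyer]
Visit sauna; enqueue library → queue [terrace, annex, hall, attic, den, foyer, library]
Visit terrace → queue [annex, hall, attic, den, foyer, library]
Visit annex; enqueue lab, vault → queue [hall, attic, den, foyer, library, lab, vault]
Visit hall → queue [attic, den, foyer, library, lab, vault]
Visit attic → queue [den, foyer, library, lab, vault]
Visit den → queue [foyer, library, lab, vault]
Visit foyer → queue [library, lab, vault]
Visit library → queue [lab, vault]
Visit lab → queue [vault]
Visit vault → queue []

chapel, pantry, patio, study, gym, sauna, terrace, annex, hall, attic, den, foyer, library, lab, vault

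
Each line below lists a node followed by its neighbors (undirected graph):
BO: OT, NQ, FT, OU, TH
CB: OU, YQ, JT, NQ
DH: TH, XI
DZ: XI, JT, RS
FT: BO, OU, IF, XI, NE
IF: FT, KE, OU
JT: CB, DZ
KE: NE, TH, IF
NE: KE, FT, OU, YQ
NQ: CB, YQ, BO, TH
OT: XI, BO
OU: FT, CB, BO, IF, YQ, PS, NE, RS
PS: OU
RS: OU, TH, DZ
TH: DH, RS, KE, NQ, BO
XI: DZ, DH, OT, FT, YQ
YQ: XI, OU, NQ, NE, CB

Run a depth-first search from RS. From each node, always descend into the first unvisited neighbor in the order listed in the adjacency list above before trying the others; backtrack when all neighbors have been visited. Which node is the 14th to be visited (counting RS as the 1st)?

Visit RS
RS → OU
OU → FT
FT → BO
BO → OT
OT → XI
XI → DZ
DZ → JT
JT → CB
CB → YQ
YQ → NQ
NQ → TH
TH → DH
TH → KE
KE → NE
KE → IF
OU → PS

Visit order: RS, OU, FT, BO, OT, XI, DZ, JT, CB, YQ, NQ, TH, DH, KE, NE, IF, PS

KE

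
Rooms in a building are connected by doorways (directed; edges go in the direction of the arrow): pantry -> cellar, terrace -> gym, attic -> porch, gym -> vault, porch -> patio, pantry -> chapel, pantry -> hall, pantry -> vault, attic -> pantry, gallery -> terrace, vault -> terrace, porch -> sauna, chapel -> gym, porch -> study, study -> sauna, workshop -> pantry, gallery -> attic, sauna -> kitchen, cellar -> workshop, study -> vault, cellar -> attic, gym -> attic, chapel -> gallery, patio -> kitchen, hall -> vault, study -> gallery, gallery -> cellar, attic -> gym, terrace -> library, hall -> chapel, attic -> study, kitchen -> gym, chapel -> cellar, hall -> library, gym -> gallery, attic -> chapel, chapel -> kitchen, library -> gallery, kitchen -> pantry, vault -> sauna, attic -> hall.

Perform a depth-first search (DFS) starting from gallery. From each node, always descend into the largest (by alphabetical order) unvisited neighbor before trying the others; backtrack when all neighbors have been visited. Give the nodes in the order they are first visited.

Visit gallery
gallery → terrace
terrace → library
terrace → gym
gym → vault
vault → sauna
sauna → kitchen
kitchen → pantry
pantry → hall
hall → chapel
chapel → cellar
cellar → workshop
cellar → attic
attic → study
attic → porch
porch → patio

gallery terrace library gym vault sauna kitchen pantry hall chapel cellar workshop attic study porch patio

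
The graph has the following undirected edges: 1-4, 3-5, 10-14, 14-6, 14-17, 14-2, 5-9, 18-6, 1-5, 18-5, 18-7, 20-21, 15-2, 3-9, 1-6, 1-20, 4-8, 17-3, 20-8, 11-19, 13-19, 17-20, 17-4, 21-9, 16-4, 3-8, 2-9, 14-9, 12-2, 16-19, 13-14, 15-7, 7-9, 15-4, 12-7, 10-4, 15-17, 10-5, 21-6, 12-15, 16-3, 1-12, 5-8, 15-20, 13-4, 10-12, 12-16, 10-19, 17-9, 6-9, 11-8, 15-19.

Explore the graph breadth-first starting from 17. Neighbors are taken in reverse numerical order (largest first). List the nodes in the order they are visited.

Visit 17; enqueue 20, 15, 14, 9, 4, 3 → queue [20, 15, 14, 9, 4, 3]
Visit 20; enqueue 21, 8, 1 → queue [15, 14, 9, 4, 3, 21, 8, 1]
Visit 15; enqueue 19, 12, 7, 2 → queue [14, 9, 4, 3, 21, 8, 1, 19, 12, 7, 2]
Visit 14; enqueue 13, 10, 6 → queue [9, 4, 3, 21, 8, 1, 19, 12, 7, 2, 13, 10, 6]
Visit 9; enqueue 5 → queue [4, 3, 21, 8, 1, 19, 12, 7, 2, 13, 10, 6, 5]
Visit 4; enqueue 16 → queue [3, 21, 8, 1, 19, 12, 7, 2, 13, 10, 6, 5, 16]
Visit 3 → queue [21, 8, 1, 19, 12, 7, 2, 13, 10, 6, 5, 16]
Visit 21 → queue [8, 1, 19, 12, 7, 2, 13, 10, 6, 5, 16]
Visit 8; enqueue 11 → queue [1, 19, 12, 7, 2, 13, 10, 6, 5, 16, 11]
Visit 1 → queue [19, 12, 7, 2, 13, 10, 6, 5, 16, 11]
Visit 19 → queue [12, 7, 2, 13, 10, 6, 5, 16, 11]
Visit 12 → queue [7, 2, 13, 10, 6, 5, 16, 11]
Visit 7; enqueue 18 → queue [2, 13, 10, 6, 5, 16, 11, 18]
Visit 2 → queue [13, 10, 6, 5, 16, 11, 18]
Visit 13 → queue [10, 6, 5, 16, 11, 18]
Visit 10 → queue [6, 5, 16, 11, 18]
Visit 6 → queue [5, 16, 11, 18]
Visit 5 → queue [16, 11, 18]
Visit 16 → queue [11, 18]
Visit 11 → queue [18]
Visit 18 → queue []

17, 20, 15, 14, 9, 4, 3, 21, 8, 1, 19, 12, 7, 2, 13, 10, 6, 5, 16, 11, 18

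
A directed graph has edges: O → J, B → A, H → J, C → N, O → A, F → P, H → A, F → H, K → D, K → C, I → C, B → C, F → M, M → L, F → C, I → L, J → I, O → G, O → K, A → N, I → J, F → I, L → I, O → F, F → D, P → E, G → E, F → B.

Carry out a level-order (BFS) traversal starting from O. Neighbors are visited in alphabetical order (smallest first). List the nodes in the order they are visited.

Visit O; enqueue A, F, G, J, K → queue [A, F, G, J, K]
Visit A; enqueue N → queue [F, G, J, K, N]
Visit F; enqueue B, C, D, H, I, M, P → queue [G, J, K, N, B, C, D, H, I, M, P]
Visit G; enqueue E → queue [J, K, N, B, C, D, H, I, M, P, E]
Visit J → queue [K, N, B, C, D, H, I, M, P, E]
Visit K → queue [N, B, C, D, H, I, M, P, E]
Visit N → queue [B, C, D, H, I, M, P, E]
Visit B → queue [C, D, H, I, M, P, E]
Visit C → queue [D, H, I, M, P, E]
Visit D → queue [H, I, M, P, E]
Visit H → queue [I, M, P, E]
Visit I; enqueue L → queue [M, P, E, L]
Visit M → queue [P, E, L]
Visit P → queue [E, L]
Visit E → queue [L]
Visit L → queue []

O, A, F, G, J, K, N, B, C, D, H, I, M, P, E, L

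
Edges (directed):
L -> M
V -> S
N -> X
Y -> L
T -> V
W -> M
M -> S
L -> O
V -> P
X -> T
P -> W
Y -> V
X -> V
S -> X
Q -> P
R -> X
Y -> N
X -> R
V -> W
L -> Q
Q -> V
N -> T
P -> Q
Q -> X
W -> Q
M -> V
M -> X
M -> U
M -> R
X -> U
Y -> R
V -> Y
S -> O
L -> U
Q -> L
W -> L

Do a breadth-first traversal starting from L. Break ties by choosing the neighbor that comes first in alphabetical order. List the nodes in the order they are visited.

L, M, O, Q, U, R, S, V, X, P, W, Y, T, N

Visit L; enqueue M, O, Q, U → queue [M, O, Q, U]
Visit M; enqueue R, S, V, X → queue [O, Q, U, R, S, V, X]
Visit O → queue [Q, U, R, S, V, X]
Visit Q; enqueue P → queue [U, R, S, V, X, P]
Visit U → queue [R, S, V, X, P]
Visit R → queue [S, V, X, P]
Visit S → queue [V, X, P]
Visit V; enqueue W, Y → queue [X, P, W, Y]
Visit X; enqueue T → queue [P, W, Y, T]
Visit P → queue [W, Y, T]
Visit W → queue [Y, T]
Visit Y; enqueue N → queue [T, N]
Visit T → queue [N]
Visit N → queue []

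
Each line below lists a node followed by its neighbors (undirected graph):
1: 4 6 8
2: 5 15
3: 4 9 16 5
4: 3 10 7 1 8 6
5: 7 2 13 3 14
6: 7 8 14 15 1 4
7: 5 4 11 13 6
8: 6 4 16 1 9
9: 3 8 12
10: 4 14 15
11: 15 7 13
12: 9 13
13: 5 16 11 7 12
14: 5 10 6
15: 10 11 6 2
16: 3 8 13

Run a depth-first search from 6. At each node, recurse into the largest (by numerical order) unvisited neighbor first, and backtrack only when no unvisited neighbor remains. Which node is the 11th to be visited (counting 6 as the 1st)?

Visit 6
6 → 15
15 → 11
11 → 13
13 → 16
16 → 8
8 → 9
9 → 12
9 → 3
3 → 5
5 → 14
14 → 10
10 → 4
4 → 7
4 → 1
5 → 2

Visit order: 6, 15, 11, 13, 16, 8, 9, 12, 3, 5, 14, 10, 4, 7, 1, 2

14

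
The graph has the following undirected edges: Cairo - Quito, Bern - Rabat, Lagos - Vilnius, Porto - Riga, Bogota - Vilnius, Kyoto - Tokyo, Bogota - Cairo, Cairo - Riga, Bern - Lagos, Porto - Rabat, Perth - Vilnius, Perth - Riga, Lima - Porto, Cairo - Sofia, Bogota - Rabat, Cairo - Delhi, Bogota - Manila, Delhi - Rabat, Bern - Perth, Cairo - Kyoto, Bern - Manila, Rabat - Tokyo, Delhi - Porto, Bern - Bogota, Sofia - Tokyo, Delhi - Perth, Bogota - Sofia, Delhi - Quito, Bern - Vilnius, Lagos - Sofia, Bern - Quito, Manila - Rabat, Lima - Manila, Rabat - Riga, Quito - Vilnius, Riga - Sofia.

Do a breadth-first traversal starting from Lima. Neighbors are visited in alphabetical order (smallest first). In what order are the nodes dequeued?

Visit Lima; enqueue Manila, Porto → queue [Manila, Porto]
Visit Manila; enqueue Bern, Bogota, Rabat → queue [Porto, Bern, Bogota, Rabat]
Visit Porto; enqueue Delhi, Riga → queue [Bern, Bogota, Rabat, Delhi, Riga]
Visit Bern; enqueue Lagos, Perth, Quito, Vilnius → queue [Bogota, Rabat, Delhi, Riga, Lagos, Perth, Quito, Vilnius]
Visit Bogota; enqueue Cairo, Sofia → queue [Rabat, Delhi, Riga, Lagos, Perth, Quito, Vilnius, Cairo, Sofia]
Visit Rabat; enqueue Tokyo → queue [Delhi, Riga, Lagos, Perth, Quito, Vilnius, Cairo, Sofia, Tokyo]
Visit Delhi → queue [Riga, Lagos, Perth, Quito, Vilnius, Cairo, Sofia, Tokyo]
Visit Riga → queue [Lagos, Perth, Quito, Vilnius, Cairo, Sofia, Tokyo]
Visit Lagos → queue [Perth, Quito, Vilnius, Cairo, Sofia, Tokyo]
Visit Perth → queue [Quito, Vilnius, Cairo, Sofia, Tokyo]
Visit Quito → queue [Vilnius, Cairo, Sofia, Tokyo]
Visit Vilnius → queue [Cairo, Sofia, Tokyo]
Visit Cairo; enqueue Kyoto → queue [Sofia, Tokyo, Kyoto]
Visit Sofia → queue [Tokyo, Kyoto]
Visit Tokyo → queue [Kyoto]
Visit Kyoto → queue []

Lima, Manila, Porto, Bern, Bogota, Rabat, Delhi, Riga, Lagos, Perth, Quito, Vilnius, Cairo, Sofia, Tokyo, Kyoto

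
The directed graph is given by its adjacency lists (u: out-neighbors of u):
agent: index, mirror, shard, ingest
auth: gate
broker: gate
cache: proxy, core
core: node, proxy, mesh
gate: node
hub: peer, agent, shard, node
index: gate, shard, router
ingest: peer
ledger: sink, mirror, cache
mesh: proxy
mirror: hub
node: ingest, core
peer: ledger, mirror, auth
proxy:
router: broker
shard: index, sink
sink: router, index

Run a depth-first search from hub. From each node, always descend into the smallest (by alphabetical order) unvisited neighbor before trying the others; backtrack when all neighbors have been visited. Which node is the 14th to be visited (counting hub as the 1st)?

Visit hub
hub → agent
agent → index
index → gate
gate → node
node → core
core → mesh
mesh → proxy
node → ingest
ingest → peer
peer → auth
peer → ledger
ledger → cache
ledger → mirror
ledger → sink
sink → router
router → broker
index → shard

Visit order: hub, agent, index, gate, node, core, mesh, proxy, ingest, peer, auth, ledger, cache, mirror, sink, router, broker, shard

mirror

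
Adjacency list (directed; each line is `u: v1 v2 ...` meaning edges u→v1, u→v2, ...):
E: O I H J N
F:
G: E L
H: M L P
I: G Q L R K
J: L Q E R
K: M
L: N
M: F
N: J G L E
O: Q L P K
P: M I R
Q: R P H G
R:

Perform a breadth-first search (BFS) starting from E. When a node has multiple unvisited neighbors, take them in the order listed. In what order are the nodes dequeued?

Visit E; enqueue O, I, H, J, N → queue [O, I, H, J, N]
Visit O; enqueue Q, L, P, K → queue [I, H, J, N, Q, L, P, K]
Visit I; enqueue G, R → queue [H, J, N, Q, L, P, K, G, R]
Visit H; enqueue M → queue [J, N, Q, L, P, K, G, R, M]
Visit J → queue [N, Q, L, P, K, G, R, M]
Visit N → queue [Q, L, P, K, G, R, M]
Visit Q → queue [L, P, K, G, R, M]
Visit L → queue [P, K, G, R, M]
Visit P → queue [K, G, R, M]
Visit K → queue [G, R, M]
Visit G → queue [R, M]
Visit R → queue [M]
Visit M; enqueue F → queue [F]
Visit F → queue []

E, O, I, H, J, N, Q, L, P, K, G, R, M, F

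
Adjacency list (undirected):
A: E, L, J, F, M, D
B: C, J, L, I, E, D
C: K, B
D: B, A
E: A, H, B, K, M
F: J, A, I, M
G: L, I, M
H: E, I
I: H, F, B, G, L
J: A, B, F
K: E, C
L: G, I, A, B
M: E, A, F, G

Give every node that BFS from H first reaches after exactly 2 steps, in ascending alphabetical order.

Level 0: H
Level 1: E, I
Level 2: A, B, F, G, K, L, M
Level 3: C, D, J

A, B, F, G, K, L, M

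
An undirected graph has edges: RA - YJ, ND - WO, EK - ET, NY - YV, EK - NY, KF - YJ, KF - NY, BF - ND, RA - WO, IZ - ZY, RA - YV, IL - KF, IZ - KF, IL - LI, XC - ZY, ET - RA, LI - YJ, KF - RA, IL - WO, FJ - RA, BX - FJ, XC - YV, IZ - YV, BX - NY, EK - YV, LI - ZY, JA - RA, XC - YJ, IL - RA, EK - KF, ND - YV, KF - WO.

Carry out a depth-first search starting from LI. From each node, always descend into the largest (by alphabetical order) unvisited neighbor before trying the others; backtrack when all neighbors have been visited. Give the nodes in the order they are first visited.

LI -> ZY -> XC -> YV -> RA -> YJ -> KF -> WO -> ND -> BF -> IL -> NY -> EK -> ET -> BX -> FJ -> IZ -> JA

Visit LI
LI → ZY
ZY → XC
XC → YV
YV → RA
RA → YJ
YJ → KF
KF → WO
WO → ND
ND → BF
WO → IL
KF → NY
NY → EK
EK → ET
NY → BX
BX → FJ
KF → IZ
RA → JA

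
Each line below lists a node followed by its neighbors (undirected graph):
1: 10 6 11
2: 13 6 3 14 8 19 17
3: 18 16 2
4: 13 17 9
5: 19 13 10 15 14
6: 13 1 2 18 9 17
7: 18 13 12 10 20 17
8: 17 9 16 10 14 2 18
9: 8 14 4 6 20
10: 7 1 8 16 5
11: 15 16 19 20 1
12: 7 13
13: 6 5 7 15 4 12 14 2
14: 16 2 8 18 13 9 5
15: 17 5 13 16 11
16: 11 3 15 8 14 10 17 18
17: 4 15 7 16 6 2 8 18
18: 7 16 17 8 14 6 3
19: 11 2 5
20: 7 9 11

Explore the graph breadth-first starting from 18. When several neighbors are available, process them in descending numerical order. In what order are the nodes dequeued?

18 → 17 → 16 → 14 → 8 → 7 → 6 → 3 → 15 → 4 → 2 → 11 → 10 → 13 → 9 → 5 → 20 → 12 → 1 → 19

Visit 18; enqueue 17, 16, 14, 8, 7, 6, 3 → queue [17, 16, 14, 8, 7, 6, 3]
Visit 17; enqueue 15, 4, 2 → queue [16, 14, 8, 7, 6, 3, 15, 4, 2]
Visit 16; enqueue 11, 10 → queue [14, 8, 7, 6, 3, 15, 4, 2, 11, 10]
Visit 14; enqueue 13, 9, 5 → queue [8, 7, 6, 3, 15, 4, 2, 11, 10, 13, 9, 5]
Visit 8 → queue [7, 6, 3, 15, 4, 2, 11, 10, 13, 9, 5]
Visit 7; enqueue 20, 12 → queue [6, 3, 15, 4, 2, 11, 10, 13, 9, 5, 20, 12]
Visit 6; enqueue 1 → queue [3, 15, 4, 2, 11, 10, 13, 9, 5, 20, 12, 1]
Visit 3 → queue [15, 4, 2, 11, 10, 13, 9, 5, 20, 12, 1]
Visit 15 → queue [4, 2, 11, 10, 13, 9, 5, 20, 12, 1]
Visit 4 → queue [2, 11, 10, 13, 9, 5, 20, 12, 1]
Visit 2; enqueue 19 → queue [11, 10, 13, 9, 5, 20, 12, 1, 19]
Visit 11 → queue [10, 13, 9, 5, 20, 12, 1, 19]
Visit 10 → queue [13, 9, 5, 20, 12, 1, 19]
Visit 13 → queue [9, 5, 20, 12, 1, 19]
Visit 9 → queue [5, 20, 12, 1, 19]
Visit 5 → queue [20, 12, 1, 19]
Visit 20 → queue [12, 1, 19]
Visit 12 → queue [1, 19]
Visit 1 → queue [19]
Visit 19 → queue []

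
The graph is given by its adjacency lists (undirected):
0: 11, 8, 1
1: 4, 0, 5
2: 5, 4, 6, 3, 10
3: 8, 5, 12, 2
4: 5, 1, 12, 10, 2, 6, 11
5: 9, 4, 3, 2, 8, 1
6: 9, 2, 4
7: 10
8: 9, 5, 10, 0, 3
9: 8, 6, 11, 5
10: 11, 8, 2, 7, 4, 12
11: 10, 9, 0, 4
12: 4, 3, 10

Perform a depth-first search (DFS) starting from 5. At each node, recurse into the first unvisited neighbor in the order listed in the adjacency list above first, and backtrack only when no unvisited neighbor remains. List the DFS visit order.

Visit 5
5 → 9
9 → 8
8 → 10
10 → 11
11 → 0
0 → 1
1 → 4
4 → 12
12 → 3
3 → 2
2 → 6
10 → 7

5 → 9 → 8 → 10 → 11 → 0 → 1 → 4 → 12 → 3 → 2 → 6 → 7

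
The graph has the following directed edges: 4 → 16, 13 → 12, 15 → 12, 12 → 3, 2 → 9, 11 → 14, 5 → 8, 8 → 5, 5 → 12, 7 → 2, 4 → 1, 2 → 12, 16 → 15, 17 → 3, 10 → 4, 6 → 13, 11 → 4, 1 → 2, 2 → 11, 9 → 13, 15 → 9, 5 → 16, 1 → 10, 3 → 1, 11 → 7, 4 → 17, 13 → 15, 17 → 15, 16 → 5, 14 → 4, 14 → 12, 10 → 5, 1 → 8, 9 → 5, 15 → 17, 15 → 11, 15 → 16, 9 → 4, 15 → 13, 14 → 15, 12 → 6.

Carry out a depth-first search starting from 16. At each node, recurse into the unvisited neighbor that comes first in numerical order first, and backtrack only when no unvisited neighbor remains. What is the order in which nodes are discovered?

Visit 16
16 → 5
5 → 8
5 → 12
12 → 3
3 → 1
1 → 2
2 → 9
9 → 4
4 → 17
17 → 15
15 → 11
11 → 7
11 → 14
15 → 13
1 → 10
12 → 6

16 -> 5 -> 8 -> 12 -> 3 -> 1 -> 2 -> 9 -> 4 -> 17 -> 15 -> 11 -> 7 -> 14 -> 13 -> 10 -> 6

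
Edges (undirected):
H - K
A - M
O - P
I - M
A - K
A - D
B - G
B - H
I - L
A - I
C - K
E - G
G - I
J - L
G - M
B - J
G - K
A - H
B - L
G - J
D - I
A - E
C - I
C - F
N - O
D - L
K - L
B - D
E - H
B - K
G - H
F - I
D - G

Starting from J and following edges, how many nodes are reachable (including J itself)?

13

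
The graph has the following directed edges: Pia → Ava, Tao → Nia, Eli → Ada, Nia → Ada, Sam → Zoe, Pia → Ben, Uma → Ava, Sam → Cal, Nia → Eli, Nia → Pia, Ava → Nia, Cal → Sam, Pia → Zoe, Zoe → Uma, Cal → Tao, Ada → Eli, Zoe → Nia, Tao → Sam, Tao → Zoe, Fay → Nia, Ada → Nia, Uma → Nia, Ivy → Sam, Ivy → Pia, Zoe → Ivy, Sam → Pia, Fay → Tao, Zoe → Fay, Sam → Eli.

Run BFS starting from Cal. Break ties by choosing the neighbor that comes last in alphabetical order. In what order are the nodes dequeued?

Cal, Tao, Sam, Zoe, Nia, Pia, Eli, Uma, Ivy, Fay, Ada, Ben, Ava

Visit Cal; enqueue Tao, Sam → queue [Tao, Sam]
Visit Tao; enqueue Zoe, Nia → queue [Sam, Zoe, Nia]
Visit Sam; enqueue Pia, Eli → queue [Zoe, Nia, Pia, Eli]
Visit Zoe; enqueue Uma, Ivy, Fay → queue [Nia, Pia, Eli, Uma, Ivy, Fay]
Visit Nia; enqueue Ada → queue [Pia, Eli, Uma, Ivy, Fay, Ada]
Visit Pia; enqueue Ben, Ava → queue [Eli, Uma, Ivy, Fay, Ada, Ben, Ava]
Visit Eli → queue [Uma, Ivy, Fay, Ada, Ben, Ava]
Visit Uma → queue [Ivy, Fay, Ada, Ben, Ava]
Visit Ivy → queue [Fay, Ada, Ben, Ava]
Visit Fay → queue [Ada, Ben, Ava]
Visit Ada → queue [Ben, Ava]
Visit Ben → queue [Ava]
Visit Ava → queue []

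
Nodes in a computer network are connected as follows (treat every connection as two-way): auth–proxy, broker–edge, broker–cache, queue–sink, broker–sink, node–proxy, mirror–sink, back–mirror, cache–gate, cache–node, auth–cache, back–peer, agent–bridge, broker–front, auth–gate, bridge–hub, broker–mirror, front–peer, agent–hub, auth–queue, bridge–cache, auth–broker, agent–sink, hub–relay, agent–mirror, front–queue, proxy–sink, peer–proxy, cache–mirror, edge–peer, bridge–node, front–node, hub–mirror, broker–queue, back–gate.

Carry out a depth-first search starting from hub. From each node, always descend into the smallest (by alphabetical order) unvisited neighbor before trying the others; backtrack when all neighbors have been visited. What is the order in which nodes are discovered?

hub → agent → bridge → cache → auth → broker → edge → peer → back → gate → mirror → sink → proxy → node → front → queue → relay

Visit hub
hub → agent
agent → bridge
bridge → cache
cache → auth
auth → broker
broker → edge
edge → peer
peer → back
back → gate
back → mirror
mirror → sink
sink → proxy
proxy → node
node → front
front → queue
hub → relay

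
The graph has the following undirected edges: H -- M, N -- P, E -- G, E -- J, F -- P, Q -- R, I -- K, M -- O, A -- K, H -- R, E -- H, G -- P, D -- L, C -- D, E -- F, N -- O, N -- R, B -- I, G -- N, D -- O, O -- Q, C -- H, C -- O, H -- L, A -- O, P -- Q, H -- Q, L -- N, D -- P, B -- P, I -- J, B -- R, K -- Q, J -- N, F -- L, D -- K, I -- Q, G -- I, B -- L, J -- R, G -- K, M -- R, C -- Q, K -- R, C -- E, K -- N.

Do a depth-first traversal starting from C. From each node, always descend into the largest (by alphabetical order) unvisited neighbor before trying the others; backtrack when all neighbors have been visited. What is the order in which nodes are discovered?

C Q R N P G K I J E H M O D L F B A

Visit C
C → Q
Q → R
R → N
N → P
P → G
G → K
K → I
I → J
J → E
E → H
H → M
M → O
O → D
D → L
L → F
L → B
O → A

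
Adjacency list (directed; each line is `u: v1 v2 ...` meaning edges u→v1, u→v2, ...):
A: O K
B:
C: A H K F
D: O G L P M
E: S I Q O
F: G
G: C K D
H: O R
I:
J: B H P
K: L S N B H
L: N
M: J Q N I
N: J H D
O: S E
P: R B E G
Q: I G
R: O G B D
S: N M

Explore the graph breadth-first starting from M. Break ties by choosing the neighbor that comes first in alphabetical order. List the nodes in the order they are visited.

M, I, J, N, Q, B, H, P, D, G, O, R, E, L, C, K, S, A, F

Visit M; enqueue I, J, N, Q → queue [I, J, N, Q]
Visit I → queue [J, N, Q]
Visit J; enqueue B, H, P → queue [N, Q, B, H, P]
Visit N; enqueue D → queue [Q, B, H, P, D]
Visit Q; enqueue G → queue [B, H, P, D, G]
Visit B → queue [H, P, D, G]
Visit H; enqueue O, R → queue [P, D, G, O, R]
Visit P; enqueue E → queue [D, G, O, R, E]
Visit D; enqueue L → queue [G, O, R, E, L]
Visit G; enqueue C, K → queue [O, R, E, L, C, K]
Visit O; enqueue S → queue [R, E, L, C, K, S]
Visit R → queue [E, L, C, K, S]
Visit E → queue [L, C, K, S]
Visit L → queue [C, K, S]
Visit C; enqueue A, F → queue [K, S, A, F]
Visit K → queue [S, A, F]
Visit S → queue [A, F]
Visit A → queue [F]
Visit F → queue []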